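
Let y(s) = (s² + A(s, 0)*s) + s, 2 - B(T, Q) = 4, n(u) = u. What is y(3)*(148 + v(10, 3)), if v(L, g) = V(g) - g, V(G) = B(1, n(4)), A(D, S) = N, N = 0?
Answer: 1716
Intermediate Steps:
B(T, Q) = -2 (B(T, Q) = 2 - 1*4 = 2 - 4 = -2)
A(D, S) = 0
V(G) = -2
v(L, g) = -2 - g
y(s) = s + s² (y(s) = (s² + 0*s) + s = (s² + 0) + s = s² + s = s + s²)
y(3)*(148 + v(10, 3)) = (3*(1 + 3))*(148 + (-2 - 1*3)) = (3*4)*(148 + (-2 - 3)) = 12*(148 - 5) = 12*143 = 1716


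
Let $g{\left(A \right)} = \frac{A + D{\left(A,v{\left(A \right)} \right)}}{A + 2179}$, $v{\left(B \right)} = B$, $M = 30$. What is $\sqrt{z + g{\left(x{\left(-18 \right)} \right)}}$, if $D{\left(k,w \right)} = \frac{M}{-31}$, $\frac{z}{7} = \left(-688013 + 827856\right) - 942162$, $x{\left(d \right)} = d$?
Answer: $\frac{7 i \sqrt{514377494985869}}{66991} \approx 2369.9 i$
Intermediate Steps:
$z = -5616233$ ($z = 7 \left(\left(-688013 + 827856\right) - 942162\right) = 7 \left(139843 - 942162\right) = 7 \left(-802319\right) = -5616233$)
$D{\left(k,w \right)} = - \frac{30}{31}$ ($D{\left(k,w \right)} = \frac{30}{-31} = 30 \left(- \frac{1}{31}\right) = - \frac{30}{31}$)
$g{\left(A \right)} = \frac{- \frac{30}{31} + A}{2179 + A}$ ($g{\left(A \right)} = \frac{A - \frac{30}{31}}{A + 2179} = \frac{- \frac{30}{31} + A}{2179 + A}$)
$\sqrt{z + g{\left(x{\left(-18 \right)} \right)}} = \sqrt{-5616233 + \frac{- \frac{30}{31} - 18}{2179 - 18}} = \sqrt{-5616233 + \frac{1}{2161} \left(- \frac{588}{31}\right)} = \sqrt{-5616233 - \frac{588}{66991}} = \sqrt{- \frac{376237065491}{66991}} = \frac{7 i \sqrt{514377494985869}}{66991}$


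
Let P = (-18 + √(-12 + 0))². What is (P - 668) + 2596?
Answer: 2240 - 72*I*√3 ≈ 2240.0 - 124.71*I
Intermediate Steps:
P = (-18 + 2*I*√3)² (P = (-18 + √(-12))² = (-18 + 2*I*√3)² ≈ 312.0 - 124.71*I)
(P - 668) + 2596 = ((312 - 72*I*√3) - 668) + 2596 = (-356 - 72*I*√3) + 2596 = 2240 - 72*I*√3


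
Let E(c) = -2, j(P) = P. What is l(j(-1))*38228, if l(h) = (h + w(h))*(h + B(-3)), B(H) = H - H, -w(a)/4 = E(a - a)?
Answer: -267596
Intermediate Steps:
w(a) = 8 (w(a) = -4*(-2) = 8)
B(H) = 0
l(h) = h*(8 + h) (l(h) = (h + 8)*(h + 0) = (8 + h)*h = h*(8 + h))
l(j(-1))*38228 = -(8 - 1)*38228 = -1*7*38228 = -7*38228 = -267596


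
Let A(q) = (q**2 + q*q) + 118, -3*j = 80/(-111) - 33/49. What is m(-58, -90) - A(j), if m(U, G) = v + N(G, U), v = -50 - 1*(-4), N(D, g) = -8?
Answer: -45909055886/266244489 ≈ -172.43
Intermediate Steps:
v = -46 (v = -50 + 4 = -46)
j = 7583/16317 (j = -(80/(-111) - 33/49)/3 = -(80*(-1/111) - 33*1/49)/3 = -(-80/111 - 33/49)/3 = -1/3*(-7583/5439) = 7583/16317 ≈ 0.46473)
A(q) = 118 + 2*q**2 (A(q) = (q**2 + q**2) + 118 = 2*q**2 + 118 = 118 + 2*q**2)
m(U, G) = -54 (m(U, G) = -46 - 8 = -54)
m(-58, -90) - A(j) = -54 - (118 + 2*(7583/16317)**2) = -54 - (118 + 2*(57501889/266244489)) = -54 - (118 + 115003778/266244489) = -54 - 1*31531853480/266244489 = -54 - 31531853480/266244489 = -45909055886/266244489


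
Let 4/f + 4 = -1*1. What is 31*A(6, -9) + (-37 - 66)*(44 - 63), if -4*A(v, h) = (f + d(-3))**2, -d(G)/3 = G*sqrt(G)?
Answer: 383529/100 + 558*I*sqrt(3)/5 ≈ 3835.3 + 193.3*I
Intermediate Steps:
d(G) = -3*G**(3/2) (d(G) = -3*G*sqrt(G) = -3*G**(3/2))
f = -4/5 (f = 4/(-4 - 1*1) = 4/(-4 - 1) = 4/(-5) = 4*(-1/5) = -4/5 ≈ -0.80000)
A(v, h) = -(-4/5 + 9*I*sqrt(3))**2/4 (A(v, h) = -(-4/5 - (-9)*I*sqrt(3))**2/4 = -(-4/5 + 9*I*sqrt(3))**2/4)
31*A(6, -9) + (-37 - 66)*(44 - 63) = 31*(6059/100 + 18*I*sqrt(3)/5) + (-37 - 66)*(44 - 63) = (187829/100 + 558*I*sqrt(3)/5) - 103*(-19) = (187829/100 + 558*I*sqrt(3)/5) + 1957 = 383529/100 + 558*I*sqrt(3)/5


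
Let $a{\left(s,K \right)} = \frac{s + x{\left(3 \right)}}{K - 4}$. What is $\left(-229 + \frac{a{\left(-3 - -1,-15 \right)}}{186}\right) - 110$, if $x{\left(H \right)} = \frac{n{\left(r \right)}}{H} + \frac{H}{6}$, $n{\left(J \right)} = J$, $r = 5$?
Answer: $- \frac{7188157}{21204} \approx -339.0$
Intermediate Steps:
$x{\left(H \right)} = \frac{5}{H} + \frac{H}{6}$
$a{\left(s,K \right)} = \frac{\frac{13}{6} + s}{-4 + K}$ ($a{\left(s,K \right)} = \frac{s + \left(\frac{5}{3} + \frac{1}{6} \cdot 3\right)}{K - 4} = \frac{s + \left(5 \cdot \frac{1}{3} + \frac{1}{2}\right)}{-4 + K} = \frac{s + \left(\frac{5}{3} + \frac{1}{2}\right)}{-4 + K} = \frac{s + \frac{13}{6}}{-4 + K} = \frac{\frac{13}{6} + s}{-4 + K}$)
$\left(-229 + \frac{a{\left(-3 - -1,-15 \right)}}{186}\right) - 110 = \left(-229 + \frac{\frac{1}{-4 - 15} \left(\frac{13}{6} - 2\right)}{186}\right) - 110 = \left(-229 + \frac{\frac{13}{6} + \left(-3 + 1\right)}{-19} \cdot \frac{1}{186}\right) - 110 = \left(-229 + - \frac{\frac{13}{6} - 2}{19} \cdot \frac{1}{186}\right) - 110 = \left(-229 + \left(- \frac{1}{19}\right) \frac{1}{6} \cdot \frac{1}{186}\right) - 110 = \left(-229 - \frac{1}{21204}\right) - 110 = - \frac{4855717}{21204} - 110 = - \frac{7188157}{21204}$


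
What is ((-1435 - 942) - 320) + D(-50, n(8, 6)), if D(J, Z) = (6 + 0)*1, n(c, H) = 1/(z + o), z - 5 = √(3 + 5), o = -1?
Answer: -2691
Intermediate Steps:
z = 5 + 2*√2 (z = 5 + √(3 + 5) = 5 + √8 = 5 + 2*√2 ≈ 7.8284)
n(c, H) = 1/(4 + 2*√2) (n(c, H) = 1/((5 + 2*√2) - 1) = 1/(4 + 2*√2))
D(J, Z) = 6 (D(J, Z) = 6*1 = 6)
((-1435 - 942) - 320) + D(-50, n(8, 6)) = ((-1435 - 942) - 320) + 6 = (-2377 - 320) + 6 = -2697 + 6 = -2691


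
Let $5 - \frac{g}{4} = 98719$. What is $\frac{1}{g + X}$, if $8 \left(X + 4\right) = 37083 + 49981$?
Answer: $- \frac{1}{383977} \approx -2.6043 \cdot 10^{-6}$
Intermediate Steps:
$g = -394856$ ($g = 20 - 394876 = -394856$)
$X = 10879$ ($X = -4 + \frac{37083 + 49981}{8} = -4 + \frac{1}{8} \cdot 87064 = -4 + 10883 = 10879$)
$\frac{1}{g + X} = \frac{1}{-394856 + 10879} = \frac{1}{-383977} = - \frac{1}{383977}$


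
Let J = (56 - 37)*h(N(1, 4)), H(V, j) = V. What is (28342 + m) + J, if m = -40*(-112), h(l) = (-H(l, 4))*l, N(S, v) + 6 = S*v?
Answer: 32746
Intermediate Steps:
N(S, v) = -6 + S*v
h(l) = -l² (h(l) = (-l)*l = -l²)
m = 4480
J = -76 (J = (56 - 37)*(-(-6 + 1*4)²) = 19*(-(-6 + 4)²) = 19*(-1*(-2)²) = 19*(-1*4) = 19*(-4) = -76)
(28342 + m) + J = (28342 + 4480) - 76 = 32822 - 76 = 32746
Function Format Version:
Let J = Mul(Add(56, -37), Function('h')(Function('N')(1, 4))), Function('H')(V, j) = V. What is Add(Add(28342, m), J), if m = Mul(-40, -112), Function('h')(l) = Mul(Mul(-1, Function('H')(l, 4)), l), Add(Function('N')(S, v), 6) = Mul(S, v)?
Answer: 32746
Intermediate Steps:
Function('N')(S, v) = Add(-6, Mul(S, v))
Function('h')(l) = Mul(-1, Pow(l, 2)) (Function('h')(l) = Mul(Mul(-1, l), l) = Mul(-1, Pow(l, 2)))
m = 4480
J = -76 (J = Mul(Add(56, -37), Mul(-1, Pow(Add(-6, Mul(1, 4)), 2))) = Mul(19, Mul(-1, Pow(Add(-6, 4), 2))) = Mul(19, Mul(-1, Pow(-2, 2))) = Mul(19, Mul(-1, 4)) = Mul(19, -4) = -76)
Add(Add(28342, m), J) = Add(Add(28342, 4480), -76) = Add(32822, -76) = 32746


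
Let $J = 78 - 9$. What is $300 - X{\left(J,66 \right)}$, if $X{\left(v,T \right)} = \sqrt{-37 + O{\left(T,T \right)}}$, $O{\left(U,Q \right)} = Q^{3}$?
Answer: $300 - \sqrt{287459} \approx -236.15$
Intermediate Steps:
$J = 69$ ($J = 78 - 9 = 69$)
$X{\left(v,T \right)} = \sqrt{-37 + T^{3}}$
$300 - X{\left(J,66 \right)} = 300 - \sqrt{-37 + 66^{3}} = 300 - \sqrt{-37 + 287496} = 300 - \sqrt{287459}$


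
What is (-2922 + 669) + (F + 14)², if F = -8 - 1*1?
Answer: -2228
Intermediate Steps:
F = -9 (F = -8 - 1 = -9)
(-2922 + 669) + (F + 14)² = (-2922 + 669) + (-9 + 14)² = -2253 + 5² = -2253 + 25 = -2228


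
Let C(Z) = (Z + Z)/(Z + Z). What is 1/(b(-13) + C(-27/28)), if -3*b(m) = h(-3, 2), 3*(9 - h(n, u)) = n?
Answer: -3/7 ≈ -0.42857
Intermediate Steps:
h(n, u) = 9 - n/3
b(m) = -10/3 (b(m) = -(9 - ⅓*(-3))/3 = -(9 + 1)/3 = -⅓*10 = -10/3)
C(Z) = 1 (C(Z) = (2*Z)/((2*Z)) = (2*Z)*(1/(2*Z)) = 1)
1/(b(-13) + C(-27/28)) = 1/(-10/3 + 1) = 1/(-7/3) = -3/7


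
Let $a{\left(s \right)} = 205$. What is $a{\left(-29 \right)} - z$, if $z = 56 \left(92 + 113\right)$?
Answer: $-11275$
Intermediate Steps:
$z = 11480$ ($z = 56 \cdot 205 = 11480$)
$a{\left(-29 \right)} - z = 205 - 11480 = -11275$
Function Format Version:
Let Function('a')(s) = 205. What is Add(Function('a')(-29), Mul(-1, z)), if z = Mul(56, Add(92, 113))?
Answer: -11275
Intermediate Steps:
z = 11480 (z = Mul(56, 205) = 11480)
Add(Function('a')(-29), Mul(-1, z)) = Add(205, Mul(-1, 11480)) = Add(205, -11480) = -11275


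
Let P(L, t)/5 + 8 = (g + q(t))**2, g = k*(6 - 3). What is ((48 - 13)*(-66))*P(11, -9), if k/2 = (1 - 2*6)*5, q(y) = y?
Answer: -1327245150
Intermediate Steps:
k = -110 (k = 2*((1 - 2*6)*5) = 2*((1 - 12)*5) = 2*(-11*5) = 2*(-55) = -110)
g = -330 (g = -110*(6 - 3) = -110*3 = -330)
P(L, t) = -40 + 5*(-330 + t)**2
((48 - 13)*(-66))*P(11, -9) = ((48 - 13)*(-66))*(-40 + 5*(-330 - 9)**2) = (35*(-66))*(-40 + 5*(-339)**2) = -2310*(-40 + 5*114921) = -2310*(-40 + 574605) = -2310*574565 = -1327245150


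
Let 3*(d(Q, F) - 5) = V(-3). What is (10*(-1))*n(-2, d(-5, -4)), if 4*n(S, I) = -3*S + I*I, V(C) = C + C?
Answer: -75/2 ≈ -37.500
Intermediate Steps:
V(C) = 2*C
d(Q, F) = 3 (d(Q, F) = 5 + (2*(-3))/3 = 5 + (1/3)*(-6) = 5 - 2 = 3)
n(S, I) = -3*S/4 + I**2/4 (n(S, I) = (-3*S + I*I)/4 = (-3*S + I**2)/4 = (I**2 - 3*S)/4 = -3*S/4 + I**2/4)
(10*(-1))*n(-2, d(-5, -4)) = (10*(-1))*(-3/4*(-2) + (1/4)*3**2) = -10*(3/2 + (1/4)*9) = -10*(3/2 + 9/4) = -10*15/4 = -75/2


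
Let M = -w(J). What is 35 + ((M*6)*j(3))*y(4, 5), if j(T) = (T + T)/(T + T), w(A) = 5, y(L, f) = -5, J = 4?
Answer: 185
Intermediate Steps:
M = -5 (M = -1*5 = -5)
j(T) = 1 (j(T) = (2*T)/((2*T)) = (2*T)*(1/(2*T)) = 1)
35 + ((M*6)*j(3))*y(4, 5) = 35 + (-5*6*1)*(-5) = 35 - 30*1*(-5) = 35 - 30*(-5) = 35 + 150 = 185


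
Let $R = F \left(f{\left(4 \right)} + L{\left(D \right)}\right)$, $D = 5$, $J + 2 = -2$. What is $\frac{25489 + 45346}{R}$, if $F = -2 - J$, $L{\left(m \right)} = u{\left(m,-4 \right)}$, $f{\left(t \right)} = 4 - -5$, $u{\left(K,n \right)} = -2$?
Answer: $\frac{70835}{14} \approx 5059.6$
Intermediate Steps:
$J = -4$ ($J = -2 - 2 = -4$)
$f{\left(t \right)} = 9$ ($f{\left(t \right)} = 4 + 5 = 9$)
$L{\left(m \right)} = -2$
$F = 2$ ($F = -2 - -4 = -2 + 4 = 2$)
$R = 14$ ($R = 2 \left(9 - 2\right) = 2 \cdot 7 = 14$)
$\frac{25489 + 45346}{R} = \frac{25489 + 45346}{14} = 70835 \cdot \frac{1}{14} = \frac{70835}{14}$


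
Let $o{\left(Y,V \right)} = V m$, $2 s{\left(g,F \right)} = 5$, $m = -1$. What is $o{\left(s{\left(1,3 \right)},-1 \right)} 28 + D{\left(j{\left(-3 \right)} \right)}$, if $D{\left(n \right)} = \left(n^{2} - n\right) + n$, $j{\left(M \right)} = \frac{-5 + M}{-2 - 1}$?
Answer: $\frac{316}{9} \approx 35.111$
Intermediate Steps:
$s{\left(g,F \right)} = \frac{5}{2}$ ($s{\left(g,F \right)} = \frac{1}{2} \cdot 5 = \frac{5}{2}$)
$o{\left(Y,V \right)} = - V$ ($o{\left(Y,V \right)} = V \left(-1\right) = - V$)
$j{\left(M \right)} = \frac{5}{3} - \frac{M}{3}$ ($j{\left(M \right)} = \frac{-5 + M}{-3} = \left(-5 + M\right) \left(- \frac{1}{3}\right) = \frac{5}{3} - \frac{M}{3}$)
$D{\left(n \right)} = n^{2}$
$o{\left(s{\left(1,3 \right)},-1 \right)} 28 + D{\left(j{\left(-3 \right)} \right)} = \left(-1\right) \left(-1\right) 28 + \left(\frac{5}{3} - -1\right)^{2} = 1 \cdot 28 + \left(\frac{5}{3} + 1\right)^{2} = 28 + \left(\frac{8}{3}\right)^{2} = 28 + \frac{64}{9} = \frac{316}{9}$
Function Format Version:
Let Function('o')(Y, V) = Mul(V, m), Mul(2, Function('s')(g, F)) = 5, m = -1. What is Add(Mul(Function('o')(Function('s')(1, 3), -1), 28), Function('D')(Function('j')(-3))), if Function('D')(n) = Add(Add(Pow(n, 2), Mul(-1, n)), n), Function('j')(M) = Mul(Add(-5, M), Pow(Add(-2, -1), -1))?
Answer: Rational(316, 9) ≈ 35.111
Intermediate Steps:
Function('s')(g, F) = Rational(5, 2) (Function('s')(g, F) = Mul(Rational(1, 2), 5) = Rational(5, 2))
Function('o')(Y, V) = Mul(-1, V) (Function('o')(Y, V) = Mul(V, -1) = Mul(-1, V))
Function('j')(M) = Add(Rational(5, 3), Mul(Rational(-1, 3), M)) (Function('j')(M) = Mul(Add(-5, M), Pow(-3, -1)) = Mul(Add(-5, M), Rational(-1, 3)) = Add(Rational(5, 3), Mul(Rational(-1, 3), M)))
Function('D')(n) = Pow(n, 2)
Add(Mul(Function('o')(Function('s')(1, 3), -1), 28), Function('D')(Function('j')(-3))) = Add(Mul(Mul(-1, -1), 28), Pow(Add(Rational(5, 3), Mul(Rational(-1, 3), -3)), 2)) = Add(Mul(1, 28), Pow(Add(Rational(5, 3), 1), 2)) = Add(28, Pow(Rational(8, 3), 2)) = Add(28, Rational(64, 9)) = Rational(316, 9)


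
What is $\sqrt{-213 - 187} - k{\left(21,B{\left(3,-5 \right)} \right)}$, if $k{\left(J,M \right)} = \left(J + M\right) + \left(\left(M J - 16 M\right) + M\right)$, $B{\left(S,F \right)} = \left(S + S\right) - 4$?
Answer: $-35 + 20 i \approx -35.0 + 20.0 i$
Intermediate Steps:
$B{\left(S,F \right)} = -4 + 2 S$ ($B{\left(S,F \right)} = 2 S - 4 = -4 + 2 S$)
$k{\left(J,M \right)} = J - 14 M + J M$ ($k{\left(J,M \right)} = \left(J + M\right) + \left(\left(J M - 16 M\right) + M\right) = \left(J + M\right) + \left(\left(- 16 M + J M\right) + M\right) = \left(J + M\right) + \left(- 15 M + J M\right) = J - 14 M + J M$)
$\sqrt{-213 - 187} - k{\left(21,B{\left(3,-5 \right)} \right)} = \sqrt{-213 - 187} - \left(21 - 14 \left(-4 + 2 \cdot 3\right) + 21 \left(-4 + 2 \cdot 3\right)\right) = \sqrt{-400} - \left(21 - 14 \left(-4 + 6\right) + 21 \left(-4 + 6\right)\right) = 20 i - \left(21 - 28 + 21 \cdot 2\right) = 20 i - \left(21 - 28 + 42\right) = 20 i - 35 = -35 + 20 i$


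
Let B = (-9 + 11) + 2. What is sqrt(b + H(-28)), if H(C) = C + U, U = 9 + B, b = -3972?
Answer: 3*I*sqrt(443) ≈ 63.143*I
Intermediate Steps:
B = 4 (B = 2 + 2 = 4)
U = 13 (U = 9 + 4 = 13)
H(C) = 13 + C (H(C) = C + 13 = 13 + C)
sqrt(b + H(-28)) = sqrt(-3972 + (13 - 28)) = sqrt(-3972 - 15) = sqrt(-3987) = 3*I*sqrt(443)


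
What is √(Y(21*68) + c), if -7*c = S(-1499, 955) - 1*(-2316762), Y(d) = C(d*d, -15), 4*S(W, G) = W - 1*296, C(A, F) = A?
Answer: √334823293/14 ≈ 1307.0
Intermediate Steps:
S(W, G) = -74 + W/4 (S(W, G) = (W - 1*296)/4 = (W - 296)/4 = (-296 + W)/4 = -74 + W/4)
Y(d) = d² (Y(d) = d*d = d²)
c = -9265253/28 (c = -((-74 + (¼)*(-1499)) - 1*(-2316762))/7 = -((-74 - 1499/4) + 2316762)/7 = -(-1795/4 + 2316762)/7 = -⅐*9265253/4 = -9265253/28 ≈ -3.3090e+5)
√(Y(21*68) + c) = √((21*68)² - 9265253/28) = √(1428² - 9265253/28) = √(2039184 - 9265253/28) = √(47831899/28) = √334823293/14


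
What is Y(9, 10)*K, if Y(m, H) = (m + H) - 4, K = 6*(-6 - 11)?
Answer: -1530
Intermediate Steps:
K = -102 (K = 6*(-17) = -102)
Y(m, H) = -4 + H + m (Y(m, H) = (H + m) - 4 = -4 + H + m)
Y(9, 10)*K = (-4 + 10 + 9)*(-102) = 15*(-102) = -1530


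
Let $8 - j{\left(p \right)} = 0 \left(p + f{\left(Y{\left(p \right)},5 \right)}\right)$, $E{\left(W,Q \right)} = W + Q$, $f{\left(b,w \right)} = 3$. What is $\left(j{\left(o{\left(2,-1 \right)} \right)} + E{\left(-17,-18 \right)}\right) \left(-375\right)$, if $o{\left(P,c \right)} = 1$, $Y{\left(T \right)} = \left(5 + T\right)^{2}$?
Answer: $10125$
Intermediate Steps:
$E{\left(W,Q \right)} = Q + W$
$j{\left(p \right)} = 8$ ($j{\left(p \right)} = 8 - 0 \left(p + 3\right) = 8 - 0 \left(3 + p\right) = 8 - 0 = 8 + 0 = 8$)
$\left(j{\left(o{\left(2,-1 \right)} \right)} + E{\left(-17,-18 \right)}\right) \left(-375\right) = \left(8 - 35\right) \left(-375\right) = \left(-27\right) \left(-375\right) = 10125$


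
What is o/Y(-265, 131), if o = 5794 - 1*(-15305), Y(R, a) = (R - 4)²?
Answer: 21099/72361 ≈ 0.29158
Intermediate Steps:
Y(R, a) = (-4 + R)²
o = 21099 (o = 5794 + 15305 = 21099)
o/Y(-265, 131) = 21099/((-4 - 265)²) = 21099/((-269)²) = 21099/72361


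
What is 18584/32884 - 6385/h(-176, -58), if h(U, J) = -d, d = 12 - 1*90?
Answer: -52128697/641238 ≈ -81.294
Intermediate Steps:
d = -78 (d = 12 - 90 = -78)
h(U, J) = 78 (h(U, J) = -1*(-78) = 78)
18584/32884 - 6385/h(-176, -58) = 18584/32884 - 6385/78 = 18584*(1/32884) - 6385*1/78 = 4646/8221 - 6385/78 = -52128697/641238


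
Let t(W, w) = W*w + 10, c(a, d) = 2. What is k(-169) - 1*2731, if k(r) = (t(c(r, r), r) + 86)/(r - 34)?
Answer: -554151/203 ≈ -2729.8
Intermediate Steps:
t(W, w) = 10 + W*w
k(r) = (96 + 2*r)/(-34 + r) (k(r) = ((10 + 2*r) + 86)/(r - 34) = (96 + 2*r)/(-34 + r))
k(-169) - 1*2731 = 2*(48 - 169)/(-34 - 169) - 1*2731 = 2*(-121)/(-203) - 2731 = 2*(-1/203)*(-121) - 2731 = 242/203 - 2731 = -554151/203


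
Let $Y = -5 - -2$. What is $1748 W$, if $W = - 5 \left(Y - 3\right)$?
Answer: $52440$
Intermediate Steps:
$Y = -3$ ($Y = -5 + 2 = -3$)
$W = 30$ ($W = - 5 \left(-3 - 3\right) = \left(-5\right) \left(-6\right) = 30$)
$1748 W = 1748 \cdot 30 = 52440$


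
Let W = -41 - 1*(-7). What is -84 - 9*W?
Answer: 222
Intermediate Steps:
W = -34 (W = -41 + 7 = -34)
-84 - 9*W = -84 - 9*(-34) = -84 + 306 = 222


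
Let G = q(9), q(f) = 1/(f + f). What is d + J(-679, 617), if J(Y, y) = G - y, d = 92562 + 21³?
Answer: 1821709/18 ≈ 1.0121e+5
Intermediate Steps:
d = 101823 (d = 92562 + 9261 = 101823)
q(f) = 1/(2*f)
G = 1/18 (G = (½)/9 = (½)*(⅑) = 1/18 ≈ 0.055556)
J(Y, y) = 1/18 - y
d + J(-679, 617) = 101823 + (1/18 - 1*617) = 101823 + (1/18 - 617) = 101823 - 11105/18 = 1821709/18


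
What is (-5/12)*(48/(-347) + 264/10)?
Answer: -3797/347 ≈ -10.942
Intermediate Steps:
(-5/12)*(48/(-347) + 264/10) = (-5*1/12)*(48*(-1/347) + 264*(1/10)) = -5*(-48/347 + 132/5)/12 = -5/12*45564/1735 = -3797/347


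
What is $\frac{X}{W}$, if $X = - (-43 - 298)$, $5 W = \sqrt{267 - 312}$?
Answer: $- \frac{341 i \sqrt{5}}{3} \approx - 254.17 i$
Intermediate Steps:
$W = \frac{3 i \sqrt{5}}{5}$ ($W = \frac{\sqrt{267 - 312}}{5} = \frac{\sqrt{-45}}{5} = \frac{3 i \sqrt{5}}{5} \approx 1.3416 i$)
$X = 341$ ($X = - (-43 - 298) = \left(-1\right) \left(-341\right) = 341$)
$\frac{X}{W} = \frac{341}{\frac{3}{5} i \sqrt{5}} = 341 \left(- \frac{i \sqrt{5}}{3}\right) = - \frac{341 i \sqrt{5}}{3}$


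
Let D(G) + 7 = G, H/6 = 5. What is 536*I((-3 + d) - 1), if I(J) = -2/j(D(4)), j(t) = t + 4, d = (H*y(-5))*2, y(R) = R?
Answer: -1072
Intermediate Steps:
H = 30 (H = 6*5 = 30)
D(G) = -7 + G
d = -300 (d = (30*(-5))*2 = -150*2 = -300)
j(t) = 4 + t
I(J) = -2 (I(J) = -2/(4 + (-7 + 4)) = -2/(4 - 3) = -2/1 = -2*1 = -2)
536*I((-3 + d) - 1) = 536*(-2) = -1072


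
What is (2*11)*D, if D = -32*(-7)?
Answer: 4928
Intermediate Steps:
D = 224
(2*11)*D = (2*11)*224 = 22*224 = 4928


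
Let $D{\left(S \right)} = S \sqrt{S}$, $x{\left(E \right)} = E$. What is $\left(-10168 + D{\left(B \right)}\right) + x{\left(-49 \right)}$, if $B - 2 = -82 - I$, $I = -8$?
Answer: $-10217 - 432 i \sqrt{2} \approx -10217.0 - 610.94 i$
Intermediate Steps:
$B = -72$ ($B = 2 - 74 = -72$)
$D{\left(S \right)} = S^{\frac{3}{2}}$
$\left(-10168 + D{\left(B \right)}\right) + x{\left(-49 \right)} = \left(-10168 + \left(-72\right)^{\frac{3}{2}}\right) - 49 = \left(-10168 - 432 i \sqrt{2}\right) - 49 = -10217 - 432 i \sqrt{2}$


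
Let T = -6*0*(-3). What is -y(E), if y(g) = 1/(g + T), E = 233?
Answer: -1/233 ≈ -0.0042918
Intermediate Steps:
T = 0 (T = 0*(-3) = 0)
y(g) = 1/g (y(g) = 1/(g + 0) = 1/g)
-y(E) = -1/233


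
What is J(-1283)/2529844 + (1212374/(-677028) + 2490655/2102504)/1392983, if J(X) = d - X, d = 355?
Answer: 202857577261855760099/313518401625352170971064 ≈ 0.00064704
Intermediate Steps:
J(X) = 355 - X
J(-1283)/2529844 + (1212374/(-677028) + 2490655/2102504)/1392983 = (355 - 1*(-1283))/2529844 + (1212374/(-677028) + 2490655/2102504)/1392983 = (355 + 1283)*(1/2529844) + (1212374*(-1/677028) + 2490655*(1/2102504))*(1/1392983) = 1638*(1/2529844) + (-606187/338514 + 2490655/2102504)*(1/1392983) = 819/1264922 - 215694502789/355863519528*1/1392983 = 819/1264922 - 215694502789/495711833022672024 = 202857577261855760099/313518401625352170971064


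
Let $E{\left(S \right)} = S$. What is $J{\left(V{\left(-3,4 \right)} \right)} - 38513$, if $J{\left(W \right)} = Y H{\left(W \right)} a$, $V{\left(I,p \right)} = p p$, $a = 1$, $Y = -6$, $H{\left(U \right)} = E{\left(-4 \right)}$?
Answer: $-38489$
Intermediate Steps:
$H{\left(U \right)} = -4$
$V{\left(I,p \right)} = p^{2}$
$J{\left(W \right)} = 24$ ($J{\left(W \right)} = \left(-6\right) \left(-4\right) 1 = 24 \cdot 1 = 24$)
$J{\left(V{\left(-3,4 \right)} \right)} - 38513 = 24 - 38513 = -38489$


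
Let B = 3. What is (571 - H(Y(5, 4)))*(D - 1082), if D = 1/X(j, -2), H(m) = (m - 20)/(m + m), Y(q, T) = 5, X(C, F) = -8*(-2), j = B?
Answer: -19821095/32 ≈ -6.1941e+5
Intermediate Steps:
j = 3
X(C, F) = 16
H(m) = (-20 + m)/(2*m) (H(m) = (-20 + m)/((2*m)) = (-20 + m)*(1/(2*m)) = (-20 + m)/(2*m))
D = 1/16 ≈ 0.062500
(571 - H(Y(5, 4)))*(D - 1082) = (571 - (-20 + 5)/(2*5))*(1/16 - 1082) = (571 - (-15)/(2*5))*(-17311/16) = (571 - 1*(-3/2))*(-17311/16) = (571 + 3/2)*(-17311/16) = (1145/2)*(-17311/16) = -19821095/32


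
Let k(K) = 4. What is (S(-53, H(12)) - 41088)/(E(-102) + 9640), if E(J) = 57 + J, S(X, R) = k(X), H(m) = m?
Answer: -41084/9595 ≈ -4.2818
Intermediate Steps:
S(X, R) = 4
(S(-53, H(12)) - 41088)/(E(-102) + 9640) = (4 - 41088)/((57 - 102) + 9640) = -41084/(-45 + 9640) = -41084/9595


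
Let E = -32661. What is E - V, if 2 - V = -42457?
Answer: -75120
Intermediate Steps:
V = 42459 (V = 2 - 1*(-42457) = 2 + 42457 = 42459)
E - V = -32661 - 1*42459 = -32661 - 42459 = -75120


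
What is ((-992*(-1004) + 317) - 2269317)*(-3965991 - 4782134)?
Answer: 11136643065000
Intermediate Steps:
((-992*(-1004) + 317) - 2269317)*(-3965991 - 4782134) = ((995968 + 317) - 2269317)*(-8748125) = (996285 - 2269317)*(-8748125) = -1273032*(-8748125) = 11136643065000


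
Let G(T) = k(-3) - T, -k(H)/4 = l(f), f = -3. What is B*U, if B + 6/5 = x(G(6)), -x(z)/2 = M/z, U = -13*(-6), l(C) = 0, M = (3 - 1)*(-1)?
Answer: -728/5 ≈ -145.60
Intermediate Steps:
M = -2 (M = 2*(-1) = -2)
U = 78
k(H) = 0 (k(H) = -4*0 = 0)
G(T) = -T (G(T) = 0 - T = -T)
x(z) = 4/z (x(z) = -(-4)/z = 4/z)
B = -28/15 (B = -6/5 + 4/((-1*6)) = -6/5 + 4/(-6) = -6/5 + 4*(-1/6) = -6/5 - 2/3 = -28/15 ≈ -1.8667)
B*U = -28/15*78 = -728/5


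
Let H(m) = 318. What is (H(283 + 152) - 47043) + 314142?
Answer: 267417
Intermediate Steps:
(H(283 + 152) - 47043) + 314142 = (318 - 47043) + 314142 = -46725 + 314142 = 267417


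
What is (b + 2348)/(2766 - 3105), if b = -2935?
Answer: 587/339 ≈ 1.7316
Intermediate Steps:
(b + 2348)/(2766 - 3105) = (-2935 + 2348)/(2766 - 3105) = -587/(-339) = -587*(-1/339) = 587/339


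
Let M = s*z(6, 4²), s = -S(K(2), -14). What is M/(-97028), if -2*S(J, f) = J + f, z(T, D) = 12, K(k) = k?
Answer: 18/24257 ≈ 0.00074205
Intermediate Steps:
S(J, f) = -J/2 - f/2 (S(J, f) = -(J + f)/2 = -J/2 - f/2)
s = -6 (s = -(-½*2 - ½*(-14)) = -(-1 + 7) = -1*6 = -6)
M = -72 (M = -6*12 = -72)
M/(-97028) = -72/(-97028) = -72*(-1/97028) = 18/24257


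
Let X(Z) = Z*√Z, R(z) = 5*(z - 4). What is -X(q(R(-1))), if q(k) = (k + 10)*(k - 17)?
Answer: -1890*√70 ≈ -15813.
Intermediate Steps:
R(z) = -20 + 5*z (R(z) = 5*(-4 + z) = -20 + 5*z)
q(k) = (-17 + k)*(10 + k) (q(k) = (10 + k)*(-17 + k) = (-17 + k)*(10 + k))
X(Z) = Z^(3/2)
-X(q(R(-1))) = -(-170 + (-20 + 5*(-1))² - 7*(-20 + 5*(-1)))^(3/2) = -(-170 + (-20 - 5)² - 7*(-20 - 5))^(3/2) = -(-170 + (-25)² - 7*(-25))^(3/2) = -(-170 + 625 + 175)^(3/2) = -630^(3/2) = -1890*√70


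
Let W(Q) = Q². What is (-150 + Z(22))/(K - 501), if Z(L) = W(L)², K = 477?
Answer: -117053/12 ≈ -9754.4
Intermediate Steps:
Z(L) = L⁴ (Z(L) = (L²)² = L⁴)
(-150 + Z(22))/(K - 501) = (-150 + 22⁴)/(477 - 501) = (-150 + 234256)/(-24) = 234106*(-1/24) = -117053/12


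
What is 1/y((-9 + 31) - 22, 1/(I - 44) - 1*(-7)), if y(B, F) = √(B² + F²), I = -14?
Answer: 58/405 ≈ 0.14321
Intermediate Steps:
1/y((-9 + 31) - 22, 1/(I - 44) - 1*(-7)) = 1/(√(((-9 + 31) - 22)² + (1/(-14 - 44) - 1*(-7))²)) = 1/(√((22 - 22)² + (1/(-58) + 7)²)) = 1/(√(0² + (-1/58 + 7)²)) = 1/(√(0 + (405/58)²)) = 1/(√(0 + 164025/3364)) = 1/(√(164025/3364)) = 1/(405/58) = 58/405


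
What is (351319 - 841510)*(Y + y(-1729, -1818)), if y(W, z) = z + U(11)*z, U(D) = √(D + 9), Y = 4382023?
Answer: -2147137069155 + 1782334476*√5 ≈ -2.1432e+12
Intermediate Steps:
U(D) = √(9 + D)
y(W, z) = z + 2*z*√5 (y(W, z) = z + √(9 + 11)*z = z + √20*z = z + (2*√5)*z = z + 2*z*√5)
(351319 - 841510)*(Y + y(-1729, -1818)) = (351319 - 841510)*(4382023 - 1818*(1 + 2*√5)) = -490191*(4382023 + (-1818 - 3636*√5)) = -490191*(4380205 - 3636*√5) = -2147137069155 + 1782334476*√5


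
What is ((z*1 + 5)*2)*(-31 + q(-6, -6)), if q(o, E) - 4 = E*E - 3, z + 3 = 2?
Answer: 48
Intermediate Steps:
z = -1 (z = -3 + 2 = -1)
q(o, E) = 1 + E² (q(o, E) = 4 + (E*E - 3) = 4 + (E² - 3) = 4 + (-3 + E²) = 1 + E²)
((z*1 + 5)*2)*(-31 + q(-6, -6)) = ((-1*1 + 5)*2)*(-31 + (1 + (-6)²)) = ((-1 + 5)*2)*(-31 + (1 + 36)) = (4*2)*(-31 + 37) = 8*6 = 48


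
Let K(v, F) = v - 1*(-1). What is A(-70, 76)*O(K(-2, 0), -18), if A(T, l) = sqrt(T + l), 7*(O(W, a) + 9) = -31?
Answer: -94*sqrt(6)/7 ≈ -32.893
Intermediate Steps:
K(v, F) = 1 + v (K(v, F) = v + 1 = 1 + v)
O(W, a) = -94/7 (O(W, a) = -9 + (1/7)*(-31) = -9 - 31/7 = -94/7)
A(-70, 76)*O(K(-2, 0), -18) = sqrt(-70 + 76)*(-94/7) = sqrt(6)*(-94/7) = -94*sqrt(6)/7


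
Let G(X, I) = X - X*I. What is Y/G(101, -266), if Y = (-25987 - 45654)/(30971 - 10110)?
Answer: -71641/562558587 ≈ -0.00012735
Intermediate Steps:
G(X, I) = X - I*X
Y = -71641/20861 ≈ -3.4342
Y/G(101, -266) = -71641*1/(101*(1 - 1*(-266)))/20861 = -71641*1/(101*(1 + 266))/20861 = -71641/(20861*(101*267)) = -71641/20861/26967 = -71641/20861*1/26967 = -71641/562558587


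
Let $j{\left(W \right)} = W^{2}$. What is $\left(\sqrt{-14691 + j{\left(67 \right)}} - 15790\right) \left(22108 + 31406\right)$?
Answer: $-844986060 + 53514 i \sqrt{10202} \approx -8.4499 \cdot 10^{8} + 5.4052 \cdot 10^{6} i$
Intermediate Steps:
$\left(\sqrt{-14691 + j{\left(67 \right)}} - 15790\right) \left(22108 + 31406\right) = \left(\sqrt{-14691 + 67^{2}} - 15790\right) \left(22108 + 31406\right) = \left(\sqrt{-14691 + 4489} - 15790\right) 53514 = \left(\sqrt{-10202} - 15790\right) 53514 = \left(i \sqrt{10202} - 15790\right) 53514 = \left(-15790 + i \sqrt{10202}\right) 53514 = -844986060 + 53514 i \sqrt{10202}$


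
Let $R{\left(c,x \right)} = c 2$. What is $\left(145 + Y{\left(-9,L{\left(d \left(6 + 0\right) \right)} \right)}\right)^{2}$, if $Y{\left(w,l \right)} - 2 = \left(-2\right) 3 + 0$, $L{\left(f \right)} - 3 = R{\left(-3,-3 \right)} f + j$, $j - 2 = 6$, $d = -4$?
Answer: $19881$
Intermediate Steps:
$j = 8$ ($j = 2 + 6 = 8$)
$R{\left(c,x \right)} = 2 c$
$L{\left(f \right)} = 11 - 6 f$ ($L{\left(f \right)} = 3 + \left(2 \left(-3\right) f + 8\right) = 3 - \left(-8 + 6 f\right) = 11 - 6 f$)
$Y{\left(w,l \right)} = -4$ ($Y{\left(w,l \right)} = 2 + \left(\left(-2\right) 3 + 0\right) = 2 + \left(-6 + 0\right) = 2 - 6 = -4$)
$\left(145 + Y{\left(-9,L{\left(d \left(6 + 0\right) \right)} \right)}\right)^{2} = \left(145 - 4\right)^{2} = 141^{2} = 19881$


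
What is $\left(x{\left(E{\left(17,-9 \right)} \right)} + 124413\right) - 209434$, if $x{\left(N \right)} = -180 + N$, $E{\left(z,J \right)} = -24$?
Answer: $-85225$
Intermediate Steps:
$\left(x{\left(E{\left(17,-9 \right)} \right)} + 124413\right) - 209434 = \left(\left(-180 - 24\right) + 124413\right) - 209434 = \left(-204 + 124413\right) - 209434 = 124209 - 209434 = -85225$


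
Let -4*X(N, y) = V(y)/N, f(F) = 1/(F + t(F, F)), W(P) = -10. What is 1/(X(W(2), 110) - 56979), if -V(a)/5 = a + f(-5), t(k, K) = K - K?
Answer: -40/2279709 ≈ -1.7546e-5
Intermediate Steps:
t(k, K) = 0
f(F) = 1/F (f(F) = 1/(F + 0) = 1/F)
V(a) = 1 - 5*a (V(a) = -5*(a + 1/(-5)) = -5*(a - 1/5) = -5*(-1/5 + a) = 1 - 5*a)
X(N, y) = -(1 - 5*y)/(4*N)
1/(X(W(2), 110) - 56979) = 1/((1/4)*(-1 + 5*110)/(-10) - 56979) = 1/((1/4)*(-1/10)*(-1 + 550) - 56979) = 1/((1/4)*(-1/10)*549 - 56979) = 1/(-549/40 - 56979) = 1/(-2279709/40) = -40/2279709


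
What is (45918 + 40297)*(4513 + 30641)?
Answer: 3030802110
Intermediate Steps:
(45918 + 40297)*(4513 + 30641) = 86215*35154 = 3030802110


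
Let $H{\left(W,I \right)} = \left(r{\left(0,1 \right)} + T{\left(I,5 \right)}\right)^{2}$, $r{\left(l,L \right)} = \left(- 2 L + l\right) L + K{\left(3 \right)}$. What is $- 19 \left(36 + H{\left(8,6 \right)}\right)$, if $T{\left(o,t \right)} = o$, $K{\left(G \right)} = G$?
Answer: $-1615$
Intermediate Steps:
$r{\left(l,L \right)} = 3 + L \left(l - 2 L\right)$ ($r{\left(l,L \right)} = \left(- 2 L + l\right) L + 3 = \left(l - 2 L\right) L + 3 = L \left(l - 2 L\right) + 3 = 3 + L \left(l - 2 L\right)$)
$H{\left(W,I \right)} = \left(1 + I\right)^{2}$ ($H{\left(W,I \right)} = \left(\left(3 - 2 \cdot 1^{2} + 1 \cdot 0\right) + I\right)^{2} = \left(\left(3 - 2 + 0\right) + I\right)^{2} = \left(1 + I\right)^{2}$)
$- 19 \left(36 + H{\left(8,6 \right)}\right) = - 19 \left(36 + \left(1 + 6\right)^{2}\right) = - 19 \left(36 + 7^{2}\right) = - 19 \left(36 + 49\right) = \left(-19\right) 85 = -1615$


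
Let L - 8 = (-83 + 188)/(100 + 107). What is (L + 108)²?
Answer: 64625521/4761 ≈ 13574.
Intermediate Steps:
L = 587/69 (L = 8 + (-83 + 188)/(100 + 107) = 8 + 105/207 = 8 + 105*(1/207) = 8 + 35/69 = 587/69 ≈ 8.5072)
(L + 108)² = (587/69 + 108)² = (8039/69)² = 64625521/4761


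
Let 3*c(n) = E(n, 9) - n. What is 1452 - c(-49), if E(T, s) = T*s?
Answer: 4748/3 ≈ 1582.7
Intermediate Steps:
c(n) = 8*n/3 (c(n) = (n*9 - n)/3 = (9*n - n)/3 = (8*n)/3 = 8*n/3)
1452 - c(-49) = 1452 - 8*(-49)/3 = 1452 - 1*(-392/3) = 1452 + 392/3 = 4748/3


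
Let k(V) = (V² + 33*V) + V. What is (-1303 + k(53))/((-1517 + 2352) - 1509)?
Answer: -1654/337 ≈ -4.9080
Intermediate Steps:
k(V) = V² + 34*V
(-1303 + k(53))/((-1517 + 2352) - 1509) = (-1303 + 53*(34 + 53))/((-1517 + 2352) - 1509) = (-1303 + 53*87)/(835 - 1509) = (-1303 + 4611)/(-674) = 3308*(-1/674) = -1654/337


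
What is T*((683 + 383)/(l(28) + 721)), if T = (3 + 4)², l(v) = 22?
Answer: 52234/743 ≈ 70.302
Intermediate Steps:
T = 49 (T = 7² = 49)
T*((683 + 383)/(l(28) + 721)) = 49*((683 + 383)/(22 + 721)) = 49*(1066/743) = 52234/743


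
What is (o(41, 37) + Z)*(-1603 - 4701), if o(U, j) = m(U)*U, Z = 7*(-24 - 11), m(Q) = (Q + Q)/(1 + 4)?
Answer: -13471648/5 ≈ -2.6943e+6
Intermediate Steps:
m(Q) = 2*Q/5 (m(Q) = (2*Q)/5 = (2*Q)*(⅕) = 2*Q/5)
Z = -245 (Z = 7*(-35) = -245)
o(U, j) = 2*U²/5 (o(U, j) = (2*U/5)*U = 2*U²/5)
(o(41, 37) + Z)*(-1603 - 4701) = ((⅖)*41² - 245)*(-1603 - 4701) = ((⅖)*1681 - 245)*(-6304) = (3362/5 - 245)*(-6304) = (2137/5)*(-6304) = -13471648/5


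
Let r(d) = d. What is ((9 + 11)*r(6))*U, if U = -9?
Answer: -1080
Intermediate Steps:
((9 + 11)*r(6))*U = ((9 + 11)*6)*(-9) = (20*6)*(-9) = 120*(-9) = -1080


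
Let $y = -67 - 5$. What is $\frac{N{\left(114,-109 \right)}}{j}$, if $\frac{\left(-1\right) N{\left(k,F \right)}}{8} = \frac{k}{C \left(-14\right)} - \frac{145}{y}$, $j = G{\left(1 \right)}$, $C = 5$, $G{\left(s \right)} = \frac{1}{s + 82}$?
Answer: $- \frac{80593}{315} \approx -255.85$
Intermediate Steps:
$G{\left(s \right)} = \frac{1}{82 + s}$
$y = -72$
$j = \frac{1}{83}$ ($j = \frac{1}{82 + 1} = \frac{1}{83} \approx 0.012048$)
$N{\left(k,F \right)} = - \frac{145}{9} + \frac{4 k}{35}$ ($N{\left(k,F \right)} = - 8 \left(\frac{k}{5 \left(-14\right)} - \frac{145}{-72}\right) = - 8 \left(\frac{k}{-70} - - \frac{145}{72}\right) = - 8 \left(k \left(- \frac{1}{70}\right) + \frac{145}{72}\right) = - 8 \left(- \frac{k}{70} + \frac{145}{72}\right) = - 8 \left(\frac{145}{72} - \frac{k}{70}\right) = - \frac{145}{9} + \frac{4 k}{35}$)
$\frac{N{\left(114,-109 \right)}}{j} = \left(- \frac{145}{9} + \frac{4}{35} \cdot 114\right) \frac{1}{\frac{1}{83}} = \left(- \frac{145}{9} + \frac{456}{35}\right) 83 = \left(- \frac{971}{315}\right) 83 = - \frac{80593}{315}$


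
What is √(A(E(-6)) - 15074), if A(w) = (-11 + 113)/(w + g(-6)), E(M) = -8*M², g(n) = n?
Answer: I*√738643/7 ≈ 122.78*I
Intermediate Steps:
A(w) = 102/(-6 + w) (A(w) = (-11 + 113)/(w - 6) = 102/(-6 + w))
√(A(E(-6)) - 15074) = √(102/(-6 - 8*(-6)²) - 15074) = √(102/(-6 - 8*36) - 15074) = √(102/(-6 - 288) - 15074) = √(102/(-294) - 15074) = √(102*(-1/294) - 15074) = √(-17/49 - 15074) = √(-738643/49) = I*√738643/7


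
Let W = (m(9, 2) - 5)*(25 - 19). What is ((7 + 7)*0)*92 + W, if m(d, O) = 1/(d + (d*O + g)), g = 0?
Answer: -268/9 ≈ -29.778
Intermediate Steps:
m(d, O) = 1/(d + O*d) (m(d, O) = 1/(d + (d*O + 0)) = 1/(d + (O*d + 0)) = 1/(d + O*d))
W = -268/9 (W = (1/(9*(1 + 2)) - 5)*(25 - 19) = ((1/9)/3 - 5)*6 = ((1/9)*(1/3) - 5)*6 = (1/27 - 5)*6 = -134/27*6 = -268/9 ≈ -29.778)
((7 + 7)*0)*92 + W = ((7 + 7)*0)*92 - 268/9 = (14*0)*92 - 268/9 = 0*92 - 268/9 = 0 - 268/9 = -268/9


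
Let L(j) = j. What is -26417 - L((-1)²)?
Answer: -26418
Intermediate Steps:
-26417 - L((-1)²) = -26417 - 1*(-1)² = -26417 - 1*1 = -26417 - 1 = -26418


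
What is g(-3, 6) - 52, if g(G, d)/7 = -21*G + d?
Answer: 431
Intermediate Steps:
g(G, d) = -147*G + 7*d (g(G, d) = 7*(-21*G + d) = 7*(d - 21*G) = -147*G + 7*d)
g(-3, 6) - 52 = (-147*(-3) + 7*6) - 52 = (441 + 42) - 52 = 483 - 52 = 431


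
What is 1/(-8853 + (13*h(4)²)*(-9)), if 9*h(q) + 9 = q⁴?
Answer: -9/872794 ≈ -1.0312e-5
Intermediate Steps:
h(q) = -1 + q⁴/9
1/(-8853 + (13*h(4)²)*(-9)) = 1/(-8853 + (13*(-1 + (⅑)*4⁴)²)*(-9)) = 1/(-8853 + (13*(-1 + (⅑)*256)²)*(-9)) = 1/(-8853 + (13*(-1 + 256/9)²)*(-9)) = 1/(-8853 + (13*(247/9)²)*(-9)) = 1/(-8853 + (13*(61009/81))*(-9)) = 1/(-8853 + (793117/81)*(-9)) = 1/(-8853 - 793117/9) = 1/(-872794/9) = -9/872794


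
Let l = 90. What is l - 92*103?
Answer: -9386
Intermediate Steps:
l - 92*103 = 90 - 92*103 = 90 - 9476 = -9386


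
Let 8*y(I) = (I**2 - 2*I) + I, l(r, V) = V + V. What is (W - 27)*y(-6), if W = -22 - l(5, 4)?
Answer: -1197/4 ≈ -299.25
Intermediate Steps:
l(r, V) = 2*V
y(I) = -I/8 + I**2/8 (y(I) = ((I**2 - 2*I) + I)/8 = (I**2 - I)/8 = -I/8 + I**2/8)
W = -30 (W = -22 - 2*4 = -22 - 1*8 = -22 - 8 = -30)
(W - 27)*y(-6) = (-30 - 27)*((1/8)*(-6)*(-1 - 6)) = -57*(-6)*(-7)/8 = -57*21/4 = -1197/4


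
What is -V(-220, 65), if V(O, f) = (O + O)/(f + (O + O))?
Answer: -88/75 ≈ -1.1733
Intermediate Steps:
V(O, f) = 2*O/(f + 2*O) (V(O, f) = (2*O)/(f + 2*O) = 2*O/(f + 2*O))
-V(-220, 65) = -2*(-220)/(65 + 2*(-220)) = -2*(-220)/(65 - 440) = -2*(-220)/(-375) = -2*(-220)*(-1)/375 = -1*88/75 = -88/75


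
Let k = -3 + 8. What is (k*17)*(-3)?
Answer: -255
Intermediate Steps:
k = 5
(k*17)*(-3) = (5*17)*(-3) = 85*(-3) = -255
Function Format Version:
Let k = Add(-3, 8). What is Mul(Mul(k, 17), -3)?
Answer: -255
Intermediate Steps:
k = 5
Mul(Mul(k, 17), -3) = Mul(Mul(5, 17), -3) = Mul(85, -3) = -255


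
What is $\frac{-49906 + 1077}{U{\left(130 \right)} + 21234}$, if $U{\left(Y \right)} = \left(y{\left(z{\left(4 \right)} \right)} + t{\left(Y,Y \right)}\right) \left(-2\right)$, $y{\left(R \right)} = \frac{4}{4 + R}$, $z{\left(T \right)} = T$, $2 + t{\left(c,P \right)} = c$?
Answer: $- \frac{4439}{1907} \approx -2.3277$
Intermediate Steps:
$t{\left(c,P \right)} = -2 + c$
$U{\left(Y \right)} = 3 - 2 Y$ ($U{\left(Y \right)} = \left(\frac{4}{4 + 4} + \left(-2 + Y\right)\right) \left(-2\right) = \left(\frac{4}{8} + \left(-2 + Y\right)\right) \left(-2\right) = \left(4 \cdot \frac{1}{8} + \left(-2 + Y\right)\right) \left(-2\right) = \left(\frac{1}{2} + \left(-2 + Y\right)\right) \left(-2\right) = \left(- \frac{3}{2} + Y\right) \left(-2\right) = 3 - 2 Y$)
$\frac{-49906 + 1077}{U{\left(130 \right)} + 21234} = \frac{-49906 + 1077}{\left(3 - 260\right) + 21234} = - \frac{48829}{\left(3 - 260\right) + 21234} = - \frac{48829}{-257 + 21234} = - \frac{48829}{20977} = \left(-48829\right) \frac{1}{20977} = - \frac{4439}{1907}$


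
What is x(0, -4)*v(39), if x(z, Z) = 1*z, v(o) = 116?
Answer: 0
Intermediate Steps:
x(z, Z) = z
x(0, -4)*v(39) = 0*116 = 0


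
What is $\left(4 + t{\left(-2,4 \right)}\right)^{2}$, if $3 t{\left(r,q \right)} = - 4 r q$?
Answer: $\frac{1936}{9} \approx 215.11$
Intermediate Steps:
$t{\left(r,q \right)} = - \frac{4 q r}{3}$ ($t{\left(r,q \right)} = \frac{\left(-4\right) r q}{3} = \frac{\left(-4\right) q r}{3} = - \frac{4 q r}{3}$)
$\left(4 + t{\left(-2,4 \right)}\right)^{2} = \left(4 - \frac{16}{3} \left(-2\right)\right)^{2} = \left(4 + \frac{32}{3}\right)^{2} = \left(\frac{44}{3}\right)^{2} = \frac{1936}{9}$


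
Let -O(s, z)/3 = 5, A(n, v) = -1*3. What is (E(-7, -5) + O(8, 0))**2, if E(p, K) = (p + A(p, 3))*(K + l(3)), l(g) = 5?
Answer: 225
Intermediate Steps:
A(n, v) = -3
O(s, z) = -15 (O(s, z) = -3*5 = -15)
E(p, K) = (-3 + p)*(5 + K) (E(p, K) = (p - 3)*(K + 5) = (-3 + p)*(5 + K))
(E(-7, -5) + O(8, 0))**2 = ((-15 - 3*(-5) + 5*(-7) - 5*(-7)) - 15)**2 = ((-15 + 15 - 35 + 35) - 15)**2 = (0 - 15)**2 = (-15)**2 = 225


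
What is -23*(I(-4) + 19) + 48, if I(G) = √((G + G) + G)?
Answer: -389 - 46*I*√3 ≈ -389.0 - 79.674*I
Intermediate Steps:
I(G) = √3*√G (I(G) = √(2*G + G) = √(3*G) = √3*√G)
-23*(I(-4) + 19) + 48 = -23*(√3*√(-4) + 19) + 48 = -23*(√3*(2*I) + 19) + 48 = -23*(2*I*√3 + 19) + 48 = -23*(19 + 2*I*√3) + 48 = (-437 - 46*I*√3) + 48 = -389 - 46*I*√3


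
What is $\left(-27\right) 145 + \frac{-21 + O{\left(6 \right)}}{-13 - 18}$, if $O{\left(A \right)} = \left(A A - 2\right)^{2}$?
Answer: $- \frac{122500}{31} \approx -3951.6$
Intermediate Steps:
$O{\left(A \right)} = \left(-2 + A^{2}\right)^{2}$ ($O{\left(A \right)} = \left(A^{2} - 2\right)^{2} = \left(-2 + A^{2}\right)^{2}$)
$\left(-27\right) 145 + \frac{-21 + O{\left(6 \right)}}{-13 - 18} = \left(-27\right) 145 + \frac{-21 + \left(-2 + 6^{2}\right)^{2}}{-13 - 18} = -3915 + \frac{-21 + \left(-2 + 36\right)^{2}}{-31} = -3915 + \left(-21 + 34^{2}\right) \left(- \frac{1}{31}\right) = -3915 + \left(-21 + 1156\right) \left(- \frac{1}{31}\right) = -3915 + 1135 \left(- \frac{1}{31}\right) = -3915 - \frac{1135}{31} = - \frac{122500}{31}$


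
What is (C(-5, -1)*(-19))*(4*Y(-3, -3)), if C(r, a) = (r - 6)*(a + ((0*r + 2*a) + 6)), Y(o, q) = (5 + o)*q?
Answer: -15048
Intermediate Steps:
Y(o, q) = q*(5 + o)
C(r, a) = (-6 + r)*(6 + 3*a) (C(r, a) = (-6 + r)*(a + ((0 + 2*a) + 6)) = (-6 + r)*(a + (2*a + 6)) = (-6 + r)*(a + (6 + 2*a)) = (-6 + r)*(6 + 3*a))
(C(-5, -1)*(-19))*(4*Y(-3, -3)) = ((-36 - 18*(-1) + 6*(-5) + 3*(-1)*(-5))*(-19))*(4*(-3*(5 - 3))) = ((-36 + 18 - 30 + 15)*(-19))*(4*(-3*2)) = (-33*(-19))*(4*(-6)) = 627*(-24) = -15048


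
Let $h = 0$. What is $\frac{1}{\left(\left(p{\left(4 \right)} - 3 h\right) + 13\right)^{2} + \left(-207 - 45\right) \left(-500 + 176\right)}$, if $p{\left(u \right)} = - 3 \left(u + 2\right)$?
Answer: $\frac{1}{81673} \approx 1.2244 \cdot 10^{-5}$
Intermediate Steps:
$p{\left(u \right)} = -6 - 3 u$ ($p{\left(u \right)} = - 3 \left(2 + u\right) = -6 - 3 u$)
$\frac{1}{\left(\left(p{\left(4 \right)} - 3 h\right) + 13\right)^{2} + \left(-207 - 45\right) \left(-500 + 176\right)} = \frac{1}{\left(\left(\left(-6 - 12\right) - 0\right) + 13\right)^{2} + \left(-207 - 45\right) \left(-500 + 176\right)} = \frac{1}{\left(\left(\left(-6 - 12\right) + 0\right) + 13\right)^{2} - -81648} = \frac{1}{\left(\left(-18 + 0\right) + 13\right)^{2} + 81648} = \frac{1}{\left(-18 + 13\right)^{2} + 81648} = \frac{1}{\left(-5\right)^{2} + 81648} = \frac{1}{25 + 81648} = \frac{1}{81673}$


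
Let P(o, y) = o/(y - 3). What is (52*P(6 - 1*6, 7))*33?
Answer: 0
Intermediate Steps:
P(o, y) = o/(-3 + y)
(52*P(6 - 1*6, 7))*33 = (52*((6 - 1*6)/(-3 + 7)))*33 = (52*((6 - 6)/4))*33 = (52*(0*(¼)))*33 = (52*0)*33 = 0*33 = 0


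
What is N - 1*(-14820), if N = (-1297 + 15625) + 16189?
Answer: 45337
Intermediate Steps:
N = 30517 (N = 14328 + 16189 = 30517)
N - 1*(-14820) = 30517 - 1*(-14820) = 30517 + 14820 = 45337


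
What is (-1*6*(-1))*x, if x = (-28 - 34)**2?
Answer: 23064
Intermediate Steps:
x = 3844 (x = (-62)**2 = 3844)
(-1*6*(-1))*x = (-1*6*(-1))*3844 = -6*(-1)*3844 = 6*3844 = 23064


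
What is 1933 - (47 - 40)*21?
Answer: 1786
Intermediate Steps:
1933 - (47 - 40)*21 = 1933 - 7*21 = 1933 - 1*147 = 1933 - 147 = 1786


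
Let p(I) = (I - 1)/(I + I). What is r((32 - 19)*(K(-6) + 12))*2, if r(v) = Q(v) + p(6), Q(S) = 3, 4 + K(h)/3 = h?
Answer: 41/6 ≈ 6.8333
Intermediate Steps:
K(h) = -12 + 3*h
p(I) = (-1 + I)/(2*I) (p(I) = (-1 + I)/((2*I)) = (-1 + I)*(1/(2*I)) = (-1 + I)/(2*I))
r(v) = 41/12 (r(v) = 3 + (½)*(-1 + 6)/6 = 3 + (½)*(⅙)*5 = 3 + 5/12 = 41/12)
r((32 - 19)*(K(-6) + 12))*2 = (41/12)*2 = 41/6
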